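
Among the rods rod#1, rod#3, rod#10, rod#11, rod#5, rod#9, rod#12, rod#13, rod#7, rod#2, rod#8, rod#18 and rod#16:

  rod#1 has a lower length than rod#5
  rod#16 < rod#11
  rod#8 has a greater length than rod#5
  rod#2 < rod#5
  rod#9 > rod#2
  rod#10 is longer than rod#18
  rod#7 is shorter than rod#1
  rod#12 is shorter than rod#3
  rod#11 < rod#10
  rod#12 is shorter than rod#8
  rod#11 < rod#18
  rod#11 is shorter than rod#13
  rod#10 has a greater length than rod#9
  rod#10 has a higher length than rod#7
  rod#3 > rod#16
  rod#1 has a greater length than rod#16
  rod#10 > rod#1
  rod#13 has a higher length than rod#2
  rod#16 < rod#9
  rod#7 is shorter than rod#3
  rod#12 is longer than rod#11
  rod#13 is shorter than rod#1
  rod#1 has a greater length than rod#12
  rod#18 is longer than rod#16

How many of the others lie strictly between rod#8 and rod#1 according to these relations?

The relations place rod#1 below rod#8. An element lies strictly between them when it is forced above rod#1 and also forced below rod#8.
Above rod#1: {rod#5, rod#10}. Below rod#8: {rod#16, rod#7, rod#11, rod#12, rod#2, rod#13, rod#5}.
Intersection: {rod#5} — 1.

1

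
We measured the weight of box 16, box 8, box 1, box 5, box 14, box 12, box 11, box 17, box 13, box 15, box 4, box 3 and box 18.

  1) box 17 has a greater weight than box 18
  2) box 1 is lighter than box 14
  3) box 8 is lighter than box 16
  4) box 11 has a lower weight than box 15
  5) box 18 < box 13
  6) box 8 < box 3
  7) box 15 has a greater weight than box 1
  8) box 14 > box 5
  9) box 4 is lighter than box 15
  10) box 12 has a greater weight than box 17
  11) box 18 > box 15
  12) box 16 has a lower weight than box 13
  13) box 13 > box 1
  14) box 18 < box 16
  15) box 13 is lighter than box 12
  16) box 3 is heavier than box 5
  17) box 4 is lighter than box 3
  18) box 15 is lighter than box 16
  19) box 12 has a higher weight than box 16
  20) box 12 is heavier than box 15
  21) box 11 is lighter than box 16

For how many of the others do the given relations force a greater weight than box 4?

7

From box 4 the given relations immediately reach box 15, box 3.
From those, box 18, box 16, box 12 — 5 in total.
From those, box 17, box 13 — 7 in total.
Nothing else is reachable above box 4; 7 in all.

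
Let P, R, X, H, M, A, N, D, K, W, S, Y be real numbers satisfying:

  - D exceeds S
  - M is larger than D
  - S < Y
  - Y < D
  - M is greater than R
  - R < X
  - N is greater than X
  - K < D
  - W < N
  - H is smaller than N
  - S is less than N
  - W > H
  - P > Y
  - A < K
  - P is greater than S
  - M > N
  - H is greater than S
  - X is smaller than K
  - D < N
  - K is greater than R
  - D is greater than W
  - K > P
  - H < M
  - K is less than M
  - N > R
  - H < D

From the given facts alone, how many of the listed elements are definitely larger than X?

Directly above X: K, N.
One step further: D, M (4 so far).
Nothing else is reachable above X; 4 in all.

4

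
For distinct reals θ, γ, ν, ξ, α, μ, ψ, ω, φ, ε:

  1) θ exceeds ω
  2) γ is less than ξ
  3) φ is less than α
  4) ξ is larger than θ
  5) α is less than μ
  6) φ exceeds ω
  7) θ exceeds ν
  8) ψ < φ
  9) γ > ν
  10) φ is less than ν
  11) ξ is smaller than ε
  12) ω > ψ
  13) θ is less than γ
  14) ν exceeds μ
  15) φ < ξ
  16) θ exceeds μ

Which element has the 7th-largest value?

α

Chaining the given pairs: ψ < ω < φ < α < μ < ν < θ < γ < ξ < ε.
The 7th largest is α.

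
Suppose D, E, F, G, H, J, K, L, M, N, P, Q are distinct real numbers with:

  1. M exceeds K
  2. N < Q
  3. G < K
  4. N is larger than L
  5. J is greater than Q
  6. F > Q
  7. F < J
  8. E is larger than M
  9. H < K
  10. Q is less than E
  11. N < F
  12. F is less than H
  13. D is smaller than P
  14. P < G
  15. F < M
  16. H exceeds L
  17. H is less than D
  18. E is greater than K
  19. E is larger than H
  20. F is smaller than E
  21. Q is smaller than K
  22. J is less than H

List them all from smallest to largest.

Each adjacent pair is fixed by a given relation: L < N; N < Q; Q < F; F < J; J < H; H < D; D < P; P < G; G < K; K < M; M < E. Chaining them end to end gives the full order.

L < N < Q < F < J < H < D < P < G < K < M < E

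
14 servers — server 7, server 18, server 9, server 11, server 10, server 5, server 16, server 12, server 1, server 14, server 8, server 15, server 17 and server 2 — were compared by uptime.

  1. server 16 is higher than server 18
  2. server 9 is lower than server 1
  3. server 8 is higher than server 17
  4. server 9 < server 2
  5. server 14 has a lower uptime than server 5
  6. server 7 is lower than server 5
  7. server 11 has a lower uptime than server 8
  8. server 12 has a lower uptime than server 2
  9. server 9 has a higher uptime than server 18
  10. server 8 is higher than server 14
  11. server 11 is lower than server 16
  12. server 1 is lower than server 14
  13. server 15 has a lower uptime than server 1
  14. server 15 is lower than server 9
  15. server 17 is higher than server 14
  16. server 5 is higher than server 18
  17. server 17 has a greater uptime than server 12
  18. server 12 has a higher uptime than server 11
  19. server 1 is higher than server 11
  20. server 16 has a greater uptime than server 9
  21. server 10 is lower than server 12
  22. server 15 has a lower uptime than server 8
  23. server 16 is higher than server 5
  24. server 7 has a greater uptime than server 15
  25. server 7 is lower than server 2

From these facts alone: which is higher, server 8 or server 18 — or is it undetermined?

server 8

The relevant relations are server 18 < server 9; server 9 < server 1; server 1 < server 14; server 14 < server 17; server 17 < server 8.
Chaining these gives server 18 < server 9 < server 1 < server 14 < server 17 < server 8.
So server 8 is higher.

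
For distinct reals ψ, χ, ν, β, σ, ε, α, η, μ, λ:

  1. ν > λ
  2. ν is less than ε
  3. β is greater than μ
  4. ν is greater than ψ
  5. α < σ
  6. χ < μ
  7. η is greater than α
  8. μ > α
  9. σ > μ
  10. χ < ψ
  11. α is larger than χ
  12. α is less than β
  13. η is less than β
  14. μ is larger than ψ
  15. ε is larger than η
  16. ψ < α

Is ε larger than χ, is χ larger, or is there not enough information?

χ < ψ and ψ < α give χ < α.
Then α < η extends the chain to η.
With η < ε: χ < ψ < α < η < ε.
So ε is larger.

ε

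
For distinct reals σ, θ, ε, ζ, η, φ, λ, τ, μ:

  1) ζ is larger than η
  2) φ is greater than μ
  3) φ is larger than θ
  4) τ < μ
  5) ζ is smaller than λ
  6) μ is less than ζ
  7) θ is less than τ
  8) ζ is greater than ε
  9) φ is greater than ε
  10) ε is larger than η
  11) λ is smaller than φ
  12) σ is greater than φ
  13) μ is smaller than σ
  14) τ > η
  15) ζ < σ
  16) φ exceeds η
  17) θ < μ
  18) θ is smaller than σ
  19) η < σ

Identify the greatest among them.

σ

θ is not greatest since θ < τ; η is not greatest since η < τ; τ is not greatest since τ < μ; μ is not greatest since μ < φ; ε is not greatest since ε < ζ; ζ is not greatest since ζ < λ; λ is not greatest since λ < φ; φ is not greatest since φ < σ.
Only σ has nothing above it, so σ is the greatest.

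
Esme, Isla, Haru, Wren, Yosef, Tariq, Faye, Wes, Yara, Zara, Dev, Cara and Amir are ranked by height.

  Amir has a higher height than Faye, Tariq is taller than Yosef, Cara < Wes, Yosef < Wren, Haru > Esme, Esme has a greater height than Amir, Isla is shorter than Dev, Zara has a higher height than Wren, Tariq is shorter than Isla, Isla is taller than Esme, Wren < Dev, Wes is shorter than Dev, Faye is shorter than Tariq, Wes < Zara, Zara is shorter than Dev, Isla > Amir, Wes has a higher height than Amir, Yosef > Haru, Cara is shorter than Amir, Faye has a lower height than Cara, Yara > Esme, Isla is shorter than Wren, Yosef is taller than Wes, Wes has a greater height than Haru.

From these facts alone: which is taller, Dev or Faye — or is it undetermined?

Following the relations from Faye: Faye < Cara < Amir < Esme < Haru < Wes < Yosef < Tariq < Isla < Wren < Zara < Dev.
So Dev is taller.

Dev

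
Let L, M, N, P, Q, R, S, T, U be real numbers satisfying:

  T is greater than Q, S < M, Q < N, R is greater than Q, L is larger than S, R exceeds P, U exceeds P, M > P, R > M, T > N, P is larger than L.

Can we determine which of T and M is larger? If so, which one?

Following every chain through M: above M we get R; below M we get S, L, P.
T is not reached, and no chain runs the other way from T to M.
So the given relations leave the order of M and T undetermined.

undetermined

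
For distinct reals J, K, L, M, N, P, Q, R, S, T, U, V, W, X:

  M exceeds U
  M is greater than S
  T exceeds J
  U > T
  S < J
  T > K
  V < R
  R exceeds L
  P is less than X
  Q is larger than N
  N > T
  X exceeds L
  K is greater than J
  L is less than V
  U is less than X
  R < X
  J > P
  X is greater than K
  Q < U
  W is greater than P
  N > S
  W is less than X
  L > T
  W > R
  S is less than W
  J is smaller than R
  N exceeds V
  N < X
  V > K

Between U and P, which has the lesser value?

P < J < K < T < L < V < N < Q < U, by transitivity through J, K, T, L, V, N, Q.
So P < U; P is the smaller of the two.

P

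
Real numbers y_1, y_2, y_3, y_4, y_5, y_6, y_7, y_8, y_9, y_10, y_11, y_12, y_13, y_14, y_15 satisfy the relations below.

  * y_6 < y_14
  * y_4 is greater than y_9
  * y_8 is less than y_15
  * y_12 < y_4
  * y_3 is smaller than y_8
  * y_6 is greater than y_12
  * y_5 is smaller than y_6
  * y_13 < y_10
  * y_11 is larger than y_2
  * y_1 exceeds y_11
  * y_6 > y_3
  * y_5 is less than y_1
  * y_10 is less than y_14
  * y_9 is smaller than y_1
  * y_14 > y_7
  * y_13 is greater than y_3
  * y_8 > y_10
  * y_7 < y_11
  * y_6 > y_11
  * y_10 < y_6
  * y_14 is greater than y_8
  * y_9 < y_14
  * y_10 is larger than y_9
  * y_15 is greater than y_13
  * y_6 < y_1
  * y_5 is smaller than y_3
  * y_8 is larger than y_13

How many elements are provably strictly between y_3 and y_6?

The relations place y_3 below y_6. An element lies strictly between them when it is forced above y_3 and also forced below y_6.
Above y_3: {y_13, y_10, y_8, y_14, y_15, y_1}. Below y_6: {y_7, y_5, y_2, y_12, y_9, y_13, y_11, y_10}.
Intersection: {y_13, y_10} — 2.

2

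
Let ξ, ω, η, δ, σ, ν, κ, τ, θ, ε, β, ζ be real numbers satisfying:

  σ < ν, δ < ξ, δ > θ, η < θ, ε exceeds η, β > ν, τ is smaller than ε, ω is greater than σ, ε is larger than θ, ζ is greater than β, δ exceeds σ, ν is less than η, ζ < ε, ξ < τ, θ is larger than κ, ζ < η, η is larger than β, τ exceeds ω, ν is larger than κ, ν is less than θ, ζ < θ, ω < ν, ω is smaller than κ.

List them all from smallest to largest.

σ < ω < κ < ν < β < ζ < η < θ < δ < ξ < τ < ε

Each adjacent pair is fixed by a given relation: σ < ω; ω < κ; κ < ν; ν < β; β < ζ; ζ < η; η < θ; θ < δ; δ < ξ; ξ < τ; τ < ε. Chaining them end to end gives the full order.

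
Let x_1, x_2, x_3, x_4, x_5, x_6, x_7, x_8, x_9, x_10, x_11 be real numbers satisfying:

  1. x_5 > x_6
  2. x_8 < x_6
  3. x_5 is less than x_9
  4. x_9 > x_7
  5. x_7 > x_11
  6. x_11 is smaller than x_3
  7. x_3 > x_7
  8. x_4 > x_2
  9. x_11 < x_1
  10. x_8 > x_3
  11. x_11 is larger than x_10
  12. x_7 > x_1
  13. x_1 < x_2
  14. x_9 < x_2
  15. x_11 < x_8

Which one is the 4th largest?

The consecutive relations fix a unique order: x_10 < x_11 < x_1 < x_7 < x_3 < x_8 < x_6 < x_5 < x_9 < x_2 < x_4.
The 4th largest is x_5.

x_5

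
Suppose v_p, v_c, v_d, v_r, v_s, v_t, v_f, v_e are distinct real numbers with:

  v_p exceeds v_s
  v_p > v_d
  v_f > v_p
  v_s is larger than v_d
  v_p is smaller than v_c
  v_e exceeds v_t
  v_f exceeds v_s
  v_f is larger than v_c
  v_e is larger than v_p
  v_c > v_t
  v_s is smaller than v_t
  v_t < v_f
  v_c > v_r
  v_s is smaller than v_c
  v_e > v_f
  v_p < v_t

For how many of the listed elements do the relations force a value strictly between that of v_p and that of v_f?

The relations place v_p below v_f. An element lies strictly between them when it is forced above v_p and also forced below v_f.
Above v_p: {v_t, v_c, v_e}. Below v_f: {v_d, v_s, v_t, v_r, v_c}.
Intersection: {v_t, v_c} — 2.

2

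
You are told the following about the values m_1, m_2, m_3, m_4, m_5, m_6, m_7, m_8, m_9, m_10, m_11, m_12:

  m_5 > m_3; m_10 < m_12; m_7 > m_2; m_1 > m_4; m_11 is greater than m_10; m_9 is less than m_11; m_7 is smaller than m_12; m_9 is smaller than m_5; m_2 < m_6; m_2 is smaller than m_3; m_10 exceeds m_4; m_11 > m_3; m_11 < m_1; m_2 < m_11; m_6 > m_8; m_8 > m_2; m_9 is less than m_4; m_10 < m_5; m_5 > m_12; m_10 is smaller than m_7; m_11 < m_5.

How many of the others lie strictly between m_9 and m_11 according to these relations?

2

Chaining upward from m_9 reaches: m_4, m_10, m_7, m_12, m_5, m_1.
Chaining downward from m_11 reaches: m_4, m_2, m_10, m_3.
Strictly between m_9 and m_11 are those in both lists: m_4, m_10 — 2 elements.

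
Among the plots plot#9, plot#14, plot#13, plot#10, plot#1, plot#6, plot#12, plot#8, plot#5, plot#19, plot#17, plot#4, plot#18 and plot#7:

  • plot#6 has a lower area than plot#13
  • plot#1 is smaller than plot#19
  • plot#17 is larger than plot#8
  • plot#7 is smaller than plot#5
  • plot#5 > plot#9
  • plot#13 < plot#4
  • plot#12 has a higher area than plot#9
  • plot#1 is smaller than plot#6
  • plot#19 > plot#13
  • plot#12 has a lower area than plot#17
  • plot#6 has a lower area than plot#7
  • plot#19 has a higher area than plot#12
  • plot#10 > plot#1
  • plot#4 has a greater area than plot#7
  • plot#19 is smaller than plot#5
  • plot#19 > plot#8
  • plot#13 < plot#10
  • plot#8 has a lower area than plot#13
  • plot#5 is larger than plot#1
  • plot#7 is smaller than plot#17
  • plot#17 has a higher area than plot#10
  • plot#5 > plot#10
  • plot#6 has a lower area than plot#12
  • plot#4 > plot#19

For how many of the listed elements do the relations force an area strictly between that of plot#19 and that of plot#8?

The relations place plot#8 below plot#19. An element lies strictly between them when it is forced above plot#8 and also forced below plot#19.
Above plot#8: {plot#13, plot#10, plot#17, plot#5, plot#4}. Below plot#19: {plot#1, plot#6, plot#13, plot#9, plot#12}.
Intersection: {plot#13} — 1.

1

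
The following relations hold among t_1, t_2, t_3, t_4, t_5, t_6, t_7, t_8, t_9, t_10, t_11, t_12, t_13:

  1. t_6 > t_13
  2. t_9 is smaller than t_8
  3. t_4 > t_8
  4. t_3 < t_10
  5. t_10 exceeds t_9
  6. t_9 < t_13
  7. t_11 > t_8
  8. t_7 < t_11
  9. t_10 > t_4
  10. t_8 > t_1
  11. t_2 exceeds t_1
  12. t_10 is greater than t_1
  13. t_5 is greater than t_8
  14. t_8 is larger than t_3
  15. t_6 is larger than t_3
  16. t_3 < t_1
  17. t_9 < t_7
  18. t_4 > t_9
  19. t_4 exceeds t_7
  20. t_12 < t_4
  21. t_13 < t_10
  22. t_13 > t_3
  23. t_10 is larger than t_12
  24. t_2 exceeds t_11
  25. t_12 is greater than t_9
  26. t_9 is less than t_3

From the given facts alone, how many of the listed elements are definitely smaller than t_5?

4

From t_5 the given relations immediately reach t_8.
From those, t_9, t_3, t_1 — 4 in total.
Nothing else is reachable below t_5; 4 in all.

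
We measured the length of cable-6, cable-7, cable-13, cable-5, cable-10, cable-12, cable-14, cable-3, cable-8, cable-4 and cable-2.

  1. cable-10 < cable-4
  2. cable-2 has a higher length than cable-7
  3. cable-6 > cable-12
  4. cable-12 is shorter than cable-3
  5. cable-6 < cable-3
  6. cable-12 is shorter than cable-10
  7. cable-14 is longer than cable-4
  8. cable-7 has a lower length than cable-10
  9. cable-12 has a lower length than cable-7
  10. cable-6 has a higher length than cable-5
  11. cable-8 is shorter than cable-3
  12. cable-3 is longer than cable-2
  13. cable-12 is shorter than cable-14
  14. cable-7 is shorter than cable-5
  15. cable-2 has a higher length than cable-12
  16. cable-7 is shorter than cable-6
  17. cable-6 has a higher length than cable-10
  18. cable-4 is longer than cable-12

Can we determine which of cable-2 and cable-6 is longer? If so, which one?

undetermined

Following every chain through cable-2: above cable-2 we get cable-3; below cable-2 we get cable-12, cable-7.
cable-6 is not reached, and no chain runs the other way from cable-6 to cable-2.
So the given relations leave the order of cable-2 and cable-6 undetermined.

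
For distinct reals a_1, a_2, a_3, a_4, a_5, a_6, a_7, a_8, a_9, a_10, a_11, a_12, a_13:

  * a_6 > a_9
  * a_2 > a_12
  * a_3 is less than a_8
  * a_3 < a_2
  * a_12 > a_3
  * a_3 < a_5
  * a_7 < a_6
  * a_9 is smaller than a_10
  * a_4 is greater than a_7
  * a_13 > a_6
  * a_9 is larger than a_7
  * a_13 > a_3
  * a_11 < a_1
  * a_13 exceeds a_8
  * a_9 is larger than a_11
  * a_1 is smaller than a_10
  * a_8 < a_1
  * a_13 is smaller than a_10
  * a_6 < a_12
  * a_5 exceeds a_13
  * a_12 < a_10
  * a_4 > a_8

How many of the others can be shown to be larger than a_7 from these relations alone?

8

Directly above a_7: a_9, a_6, a_4.
One step further: a_13, a_12, a_10 (6 so far).
One step further: a_5, a_2 (8 so far).
No other element is forced above a_7 by the given relations, so the count is 8.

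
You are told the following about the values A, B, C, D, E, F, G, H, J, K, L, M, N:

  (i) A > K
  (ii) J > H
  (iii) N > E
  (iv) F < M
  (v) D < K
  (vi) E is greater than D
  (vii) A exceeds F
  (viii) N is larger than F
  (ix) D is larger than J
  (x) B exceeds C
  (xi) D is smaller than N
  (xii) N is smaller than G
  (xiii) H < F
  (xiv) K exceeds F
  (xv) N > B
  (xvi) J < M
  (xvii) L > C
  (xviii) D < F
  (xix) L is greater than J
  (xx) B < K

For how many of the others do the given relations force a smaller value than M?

4

Directly below M: J, F.
One step further: H, D (4 so far).
No other element is forced below M by the given relations, so the count is 4.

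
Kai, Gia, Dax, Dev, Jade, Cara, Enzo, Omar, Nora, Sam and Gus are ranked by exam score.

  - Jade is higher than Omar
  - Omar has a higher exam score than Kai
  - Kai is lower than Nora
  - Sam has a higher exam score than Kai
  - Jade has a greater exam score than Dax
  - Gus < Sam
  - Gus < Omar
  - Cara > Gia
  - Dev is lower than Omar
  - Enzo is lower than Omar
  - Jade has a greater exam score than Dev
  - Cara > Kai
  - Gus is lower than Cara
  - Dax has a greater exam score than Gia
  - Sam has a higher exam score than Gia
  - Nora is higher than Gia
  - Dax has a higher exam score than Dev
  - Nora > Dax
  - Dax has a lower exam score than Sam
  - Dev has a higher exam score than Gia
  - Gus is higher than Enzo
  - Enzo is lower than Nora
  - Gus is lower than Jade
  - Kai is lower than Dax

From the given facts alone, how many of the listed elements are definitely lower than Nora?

5

Directly below Nora: Gia, Enzo, Kai, Dax.
One step further: Dev (5 so far).
No other element is forced below Nora by the given relations, so the count is 5.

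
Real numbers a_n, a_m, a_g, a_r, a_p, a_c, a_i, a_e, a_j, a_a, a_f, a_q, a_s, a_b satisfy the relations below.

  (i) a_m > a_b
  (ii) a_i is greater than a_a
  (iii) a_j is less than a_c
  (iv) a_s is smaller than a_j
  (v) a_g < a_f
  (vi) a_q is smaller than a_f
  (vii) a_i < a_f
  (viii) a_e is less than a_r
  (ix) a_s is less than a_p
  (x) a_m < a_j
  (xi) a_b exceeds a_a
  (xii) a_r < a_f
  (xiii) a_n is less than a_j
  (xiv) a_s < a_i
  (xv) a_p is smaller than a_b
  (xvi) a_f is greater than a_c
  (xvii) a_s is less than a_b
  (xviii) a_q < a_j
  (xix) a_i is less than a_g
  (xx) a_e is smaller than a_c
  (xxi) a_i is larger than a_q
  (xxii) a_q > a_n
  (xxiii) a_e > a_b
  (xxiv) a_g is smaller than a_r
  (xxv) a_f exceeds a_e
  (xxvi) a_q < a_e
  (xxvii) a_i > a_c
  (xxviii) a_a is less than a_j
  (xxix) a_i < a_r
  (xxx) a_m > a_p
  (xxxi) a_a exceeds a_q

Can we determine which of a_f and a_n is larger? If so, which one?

a_n < a_q and a_q < a_a give a_n < a_a.
With a_a < a_b: a_n < a_q < a_a < a_b.
Then a_b < a_m extends the chain to a_m.
Then a_m < a_j extends the chain to a_j.
With a_j < a_c: a_n < a_q < a_a < a_b < a_m < a_j < a_c.
Then a_c < a_i extends the chain to a_i.
Then a_i < a_g extends the chain to a_g.
With a_g < a_r: a_n < a_q < a_a < a_b < a_m < a_j < a_c < a_i < a_g < a_r.
Then a_r < a_f extends the chain to a_f.
So a_f is larger.

a_f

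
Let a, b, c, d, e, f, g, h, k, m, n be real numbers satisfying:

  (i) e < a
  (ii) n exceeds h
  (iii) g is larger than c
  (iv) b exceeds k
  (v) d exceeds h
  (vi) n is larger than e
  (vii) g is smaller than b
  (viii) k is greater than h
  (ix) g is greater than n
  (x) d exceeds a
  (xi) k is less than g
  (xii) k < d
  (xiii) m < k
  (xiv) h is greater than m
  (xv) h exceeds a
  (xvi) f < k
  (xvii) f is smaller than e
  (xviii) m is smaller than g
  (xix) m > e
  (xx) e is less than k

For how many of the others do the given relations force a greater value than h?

5

From h the given relations immediately reach k, d, n.
From those, g, b — 5 in total.
No other element is forced above h by the given relations, so the count is 5.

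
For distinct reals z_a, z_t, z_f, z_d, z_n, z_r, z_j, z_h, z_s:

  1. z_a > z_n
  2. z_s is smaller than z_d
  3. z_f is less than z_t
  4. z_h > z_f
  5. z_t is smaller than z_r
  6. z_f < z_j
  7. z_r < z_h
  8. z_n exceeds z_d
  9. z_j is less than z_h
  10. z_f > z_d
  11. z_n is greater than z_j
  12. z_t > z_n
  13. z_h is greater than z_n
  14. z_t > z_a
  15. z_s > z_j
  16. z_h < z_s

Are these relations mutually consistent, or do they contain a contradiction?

We have z_s < z_d stated directly, yet also z_d < z_f < z_j < z_n < z_a < z_t < z_r < z_h < z_s by chaining the others — so z_d < z_s. Contradiction.

inconsistent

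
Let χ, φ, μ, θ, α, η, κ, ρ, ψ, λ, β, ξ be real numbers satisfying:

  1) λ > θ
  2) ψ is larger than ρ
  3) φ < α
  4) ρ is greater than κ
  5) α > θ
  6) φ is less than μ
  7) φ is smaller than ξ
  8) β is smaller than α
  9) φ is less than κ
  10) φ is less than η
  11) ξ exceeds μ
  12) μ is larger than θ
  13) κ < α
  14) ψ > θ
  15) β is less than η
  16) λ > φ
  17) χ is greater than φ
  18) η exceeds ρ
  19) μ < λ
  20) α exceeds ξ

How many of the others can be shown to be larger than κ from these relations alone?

From κ the given relations immediately reach ρ, α.
From those, ψ, η — 4 in total.
No other element is forced above κ by the given relations, so the count is 4.

4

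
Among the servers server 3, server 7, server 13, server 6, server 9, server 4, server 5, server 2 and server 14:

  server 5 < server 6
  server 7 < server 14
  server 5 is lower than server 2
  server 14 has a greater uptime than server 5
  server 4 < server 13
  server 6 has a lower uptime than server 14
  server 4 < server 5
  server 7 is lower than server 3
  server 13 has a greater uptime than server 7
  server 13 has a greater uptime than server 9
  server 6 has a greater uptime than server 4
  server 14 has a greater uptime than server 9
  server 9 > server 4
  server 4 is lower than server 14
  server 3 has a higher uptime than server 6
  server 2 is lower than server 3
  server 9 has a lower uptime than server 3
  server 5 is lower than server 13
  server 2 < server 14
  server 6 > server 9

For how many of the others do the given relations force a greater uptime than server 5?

5

From server 5 the given relations immediately reach server 2, server 6, server 13, server 14.
From those, server 3 — 5 in total.
No other element is forced above server 5 by the given relations, so the count is 5.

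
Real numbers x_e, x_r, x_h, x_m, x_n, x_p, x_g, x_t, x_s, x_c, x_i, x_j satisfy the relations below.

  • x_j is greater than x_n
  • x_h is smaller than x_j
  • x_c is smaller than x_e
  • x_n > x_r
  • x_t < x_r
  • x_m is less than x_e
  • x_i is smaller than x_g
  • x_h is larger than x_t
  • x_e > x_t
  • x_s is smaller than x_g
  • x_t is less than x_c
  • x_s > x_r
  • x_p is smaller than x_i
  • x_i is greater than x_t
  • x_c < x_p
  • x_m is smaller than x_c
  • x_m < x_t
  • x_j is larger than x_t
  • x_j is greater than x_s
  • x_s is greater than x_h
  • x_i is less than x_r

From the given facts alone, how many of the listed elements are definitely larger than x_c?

The elements the relations force above x_c are x_p, x_e, x_i, x_r, x_s, x_n, x_j, x_g — no chain reaches any other.
That is 8.

8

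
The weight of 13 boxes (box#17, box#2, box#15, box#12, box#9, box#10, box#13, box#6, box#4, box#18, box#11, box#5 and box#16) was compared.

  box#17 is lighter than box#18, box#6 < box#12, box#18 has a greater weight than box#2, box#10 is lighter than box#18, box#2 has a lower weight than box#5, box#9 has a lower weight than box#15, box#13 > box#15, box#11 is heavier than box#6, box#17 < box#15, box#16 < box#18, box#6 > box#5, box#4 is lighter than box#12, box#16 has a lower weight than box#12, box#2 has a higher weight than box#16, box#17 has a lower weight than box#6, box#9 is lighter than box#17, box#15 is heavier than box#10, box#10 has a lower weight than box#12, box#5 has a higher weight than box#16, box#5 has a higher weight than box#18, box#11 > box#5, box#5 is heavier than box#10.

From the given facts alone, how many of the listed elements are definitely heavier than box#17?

7

The elements the relations force above box#17 are box#15, box#18, box#5, box#13, box#6, box#11, box#12 — no chain reaches any other.
That is 7.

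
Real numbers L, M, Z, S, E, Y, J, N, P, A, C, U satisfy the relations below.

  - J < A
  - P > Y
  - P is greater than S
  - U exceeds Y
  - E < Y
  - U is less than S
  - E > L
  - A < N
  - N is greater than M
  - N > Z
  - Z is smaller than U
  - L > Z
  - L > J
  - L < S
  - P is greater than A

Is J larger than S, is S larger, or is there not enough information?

S

J < L and L < E give J < E.
Then E < Y extends the chain to Y.
With Y < U: J < L < E < Y < U.
With U < S: J < L < E < Y < U < S.
So S is larger.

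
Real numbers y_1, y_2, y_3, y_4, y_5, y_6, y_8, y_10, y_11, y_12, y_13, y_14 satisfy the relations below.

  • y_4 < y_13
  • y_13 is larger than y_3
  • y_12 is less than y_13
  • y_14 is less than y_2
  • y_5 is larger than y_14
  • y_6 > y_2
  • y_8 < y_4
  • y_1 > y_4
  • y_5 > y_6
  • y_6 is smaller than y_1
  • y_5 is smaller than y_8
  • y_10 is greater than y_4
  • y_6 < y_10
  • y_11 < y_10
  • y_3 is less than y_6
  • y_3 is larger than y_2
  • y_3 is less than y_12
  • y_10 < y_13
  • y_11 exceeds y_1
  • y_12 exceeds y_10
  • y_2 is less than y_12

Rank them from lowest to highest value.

Nothing is placed below y_14, so it is least; from there y_14 < y_2; y_2 < y_3; y_3 < y_6; y_6 < y_5; y_5 < y_8; y_8 < y_4; y_4 < y_1; y_1 < y_11; y_11 < y_10; y_10 < y_12; y_12 < y_13, each given directly.

y_14 < y_2 < y_3 < y_6 < y_5 < y_8 < y_4 < y_1 < y_11 < y_10 < y_12 < y_13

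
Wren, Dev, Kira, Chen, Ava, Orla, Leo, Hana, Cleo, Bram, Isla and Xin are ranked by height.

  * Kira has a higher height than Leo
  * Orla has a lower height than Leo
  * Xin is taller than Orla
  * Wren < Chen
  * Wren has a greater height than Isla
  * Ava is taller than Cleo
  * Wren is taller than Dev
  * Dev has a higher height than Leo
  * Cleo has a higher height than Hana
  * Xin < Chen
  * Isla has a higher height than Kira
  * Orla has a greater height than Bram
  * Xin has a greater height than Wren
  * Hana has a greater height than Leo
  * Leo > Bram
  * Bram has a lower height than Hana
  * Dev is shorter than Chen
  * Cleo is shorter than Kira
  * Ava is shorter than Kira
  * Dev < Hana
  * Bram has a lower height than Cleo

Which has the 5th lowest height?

Piecing the relations together gives one ordering: Bram < Orla < Leo < Dev < Hana < Cleo < Ava < Kira < Isla < Wren < Xin < Chen.
The 5th smallest is Hana.

Hana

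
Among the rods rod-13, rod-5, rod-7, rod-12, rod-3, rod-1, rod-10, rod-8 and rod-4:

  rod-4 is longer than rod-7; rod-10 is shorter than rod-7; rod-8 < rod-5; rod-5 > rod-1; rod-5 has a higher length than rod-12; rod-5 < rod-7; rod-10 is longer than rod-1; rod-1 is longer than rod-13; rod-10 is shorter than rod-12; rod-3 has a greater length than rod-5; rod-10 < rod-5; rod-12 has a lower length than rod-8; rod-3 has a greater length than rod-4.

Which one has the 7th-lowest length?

Piecing the relations together gives one ordering: rod-13 < rod-1 < rod-10 < rod-12 < rod-8 < rod-5 < rod-7 < rod-4 < rod-3.
The 7th smallest is rod-7.

rod-7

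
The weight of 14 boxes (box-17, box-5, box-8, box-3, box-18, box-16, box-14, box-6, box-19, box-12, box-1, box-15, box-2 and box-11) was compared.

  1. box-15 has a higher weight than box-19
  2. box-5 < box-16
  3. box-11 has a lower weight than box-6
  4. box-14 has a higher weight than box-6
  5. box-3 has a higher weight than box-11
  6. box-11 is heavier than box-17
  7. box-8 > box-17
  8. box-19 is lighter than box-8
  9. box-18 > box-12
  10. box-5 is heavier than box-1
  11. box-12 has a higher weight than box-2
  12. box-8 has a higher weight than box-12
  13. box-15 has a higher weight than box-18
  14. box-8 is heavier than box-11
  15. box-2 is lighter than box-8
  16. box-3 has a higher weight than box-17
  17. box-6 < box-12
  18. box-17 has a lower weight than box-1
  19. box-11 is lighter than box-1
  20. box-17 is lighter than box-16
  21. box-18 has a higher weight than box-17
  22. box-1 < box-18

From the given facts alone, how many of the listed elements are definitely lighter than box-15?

Directly below box-15: box-19, box-18.
One step further: box-17, box-12, box-1 (5 so far).
One step further: box-11, box-6, box-2 (8 so far).
Nothing else is reachable below box-15; 8 in all.

8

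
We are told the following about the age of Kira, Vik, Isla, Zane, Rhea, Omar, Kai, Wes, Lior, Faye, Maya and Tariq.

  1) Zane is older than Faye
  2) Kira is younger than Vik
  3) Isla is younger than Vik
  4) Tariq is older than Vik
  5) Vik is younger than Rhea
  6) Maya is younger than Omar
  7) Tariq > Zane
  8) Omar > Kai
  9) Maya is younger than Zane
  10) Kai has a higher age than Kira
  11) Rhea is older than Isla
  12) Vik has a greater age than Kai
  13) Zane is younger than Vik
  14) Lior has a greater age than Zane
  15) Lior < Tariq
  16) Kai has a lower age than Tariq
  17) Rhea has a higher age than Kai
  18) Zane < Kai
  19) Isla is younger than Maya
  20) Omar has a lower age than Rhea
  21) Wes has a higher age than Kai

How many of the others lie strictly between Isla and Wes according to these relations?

3

The relations place Isla below Wes. An element lies strictly between them when it is forced above Isla and also forced below Wes.
Above Isla: {Maya, Zane, Kai, Omar, Vik, Lior, Rhea, Tariq}. Below Wes: {Faye, Maya, Zane, Kira, Kai}.
Intersection: {Maya, Zane, Kai} — 3.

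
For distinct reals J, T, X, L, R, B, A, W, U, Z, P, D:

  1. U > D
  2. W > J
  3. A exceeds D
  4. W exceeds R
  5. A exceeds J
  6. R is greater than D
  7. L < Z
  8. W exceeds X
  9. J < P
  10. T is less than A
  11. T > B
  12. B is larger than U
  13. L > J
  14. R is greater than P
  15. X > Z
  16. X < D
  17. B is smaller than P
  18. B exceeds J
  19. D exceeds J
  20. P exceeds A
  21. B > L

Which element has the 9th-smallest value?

A

Piecing the relations together gives one ordering: J < L < Z < X < D < U < B < T < A < P < R < W.
Counting 9 from the smallest end gives A.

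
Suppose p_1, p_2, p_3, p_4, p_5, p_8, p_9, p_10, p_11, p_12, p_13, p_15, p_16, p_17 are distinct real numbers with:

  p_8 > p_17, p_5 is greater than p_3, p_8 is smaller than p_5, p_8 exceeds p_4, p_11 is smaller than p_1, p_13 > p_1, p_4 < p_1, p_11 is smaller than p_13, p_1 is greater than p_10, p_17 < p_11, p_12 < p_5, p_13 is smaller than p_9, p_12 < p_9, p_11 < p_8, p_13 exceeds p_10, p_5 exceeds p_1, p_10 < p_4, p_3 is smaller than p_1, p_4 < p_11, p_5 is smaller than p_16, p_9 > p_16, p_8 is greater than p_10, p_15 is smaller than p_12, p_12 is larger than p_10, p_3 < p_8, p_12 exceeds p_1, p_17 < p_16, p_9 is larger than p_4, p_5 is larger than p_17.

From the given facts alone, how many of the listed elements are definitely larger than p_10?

9

Directly above p_10: p_4, p_1, p_13, p_12, p_8.
One step further: p_11, p_5, p_9 (8 so far).
One step further: p_16 (9 so far).
Nothing else is reachable above p_10; 9 in all.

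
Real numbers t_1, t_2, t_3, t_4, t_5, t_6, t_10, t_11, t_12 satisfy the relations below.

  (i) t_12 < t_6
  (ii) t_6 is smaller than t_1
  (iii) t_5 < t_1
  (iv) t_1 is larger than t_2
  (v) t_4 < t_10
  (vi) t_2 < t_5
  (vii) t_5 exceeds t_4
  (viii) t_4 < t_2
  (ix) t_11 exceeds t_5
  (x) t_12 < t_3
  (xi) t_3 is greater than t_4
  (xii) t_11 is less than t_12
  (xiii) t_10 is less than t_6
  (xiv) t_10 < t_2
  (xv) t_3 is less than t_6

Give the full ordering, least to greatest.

t_4 < t_10 < t_2 < t_5 < t_11 < t_12 < t_3 < t_6 < t_1

Each adjacent pair is fixed by a given relation: t_4 < t_10; t_10 < t_2; t_2 < t_5; t_5 < t_11; t_11 < t_12; t_12 < t_3; t_3 < t_6; t_6 < t_1. Chaining them end to end gives the full order.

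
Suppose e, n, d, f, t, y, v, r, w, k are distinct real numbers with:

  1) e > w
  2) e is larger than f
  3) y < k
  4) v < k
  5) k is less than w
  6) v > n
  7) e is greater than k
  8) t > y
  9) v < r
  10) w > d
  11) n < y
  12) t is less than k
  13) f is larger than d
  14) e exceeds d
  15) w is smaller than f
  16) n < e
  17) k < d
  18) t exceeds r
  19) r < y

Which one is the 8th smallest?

Chaining the given pairs: n < v < r < y < t < k < d < w < f < e.
The 8th smallest is w.

w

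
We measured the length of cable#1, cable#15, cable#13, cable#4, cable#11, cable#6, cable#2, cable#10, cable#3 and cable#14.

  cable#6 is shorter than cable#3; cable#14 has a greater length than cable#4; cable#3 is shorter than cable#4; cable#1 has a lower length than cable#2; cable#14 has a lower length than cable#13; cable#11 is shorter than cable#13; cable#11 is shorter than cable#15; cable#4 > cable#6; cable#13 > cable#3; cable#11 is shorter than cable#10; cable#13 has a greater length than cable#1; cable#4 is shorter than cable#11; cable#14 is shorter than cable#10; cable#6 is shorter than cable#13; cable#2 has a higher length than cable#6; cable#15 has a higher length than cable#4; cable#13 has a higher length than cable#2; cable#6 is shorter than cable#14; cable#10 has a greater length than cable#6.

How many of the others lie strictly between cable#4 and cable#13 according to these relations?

2

The relations place cable#4 below cable#13. An element lies strictly between them when it is forced above cable#4 and also forced below cable#13.
Above cable#4: {cable#14, cable#11, cable#10, cable#15}. Below cable#13: {cable#6, cable#3, cable#14, cable#11, cable#1, cable#2}.
Intersection: {cable#14, cable#11} — 2.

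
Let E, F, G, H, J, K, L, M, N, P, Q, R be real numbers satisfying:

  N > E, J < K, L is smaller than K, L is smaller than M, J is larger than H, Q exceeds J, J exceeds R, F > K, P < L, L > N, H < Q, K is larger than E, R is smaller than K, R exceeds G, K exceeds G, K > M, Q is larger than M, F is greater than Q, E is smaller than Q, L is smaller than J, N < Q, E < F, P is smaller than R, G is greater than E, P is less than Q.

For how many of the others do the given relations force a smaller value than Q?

From Q the given relations immediately reach E, H, N, P, J, M.
From those, L, R — 8 in total.
From those, G — 9 in total.
No other element is forced below Q by the given relations, so the count is 9.

9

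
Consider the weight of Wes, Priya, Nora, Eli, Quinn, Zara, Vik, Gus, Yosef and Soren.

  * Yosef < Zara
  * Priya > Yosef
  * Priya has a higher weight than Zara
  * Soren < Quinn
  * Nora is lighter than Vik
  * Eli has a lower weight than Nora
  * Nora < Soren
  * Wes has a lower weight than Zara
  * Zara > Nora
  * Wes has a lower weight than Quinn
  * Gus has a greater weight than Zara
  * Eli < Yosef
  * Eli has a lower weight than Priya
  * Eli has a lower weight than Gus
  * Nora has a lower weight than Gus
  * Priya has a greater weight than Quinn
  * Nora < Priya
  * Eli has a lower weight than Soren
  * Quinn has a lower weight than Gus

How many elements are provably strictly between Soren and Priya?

The relations place Soren below Priya. An element lies strictly between them when it is forced above Soren and also forced below Priya.
Above Soren: {Quinn, Gus}. Below Priya: {Eli, Wes, Nora, Quinn, Yosef, Zara}.
Intersection: {Quinn} — 1.

1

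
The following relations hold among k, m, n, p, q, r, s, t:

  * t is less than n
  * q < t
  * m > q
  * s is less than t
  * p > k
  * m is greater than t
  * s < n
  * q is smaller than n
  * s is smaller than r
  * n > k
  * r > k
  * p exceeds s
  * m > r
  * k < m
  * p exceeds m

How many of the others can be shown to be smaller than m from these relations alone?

5

Directly below m: q, t, k, r.
One step further: s (5 so far).
Nothing else is reachable below m; 5 in all.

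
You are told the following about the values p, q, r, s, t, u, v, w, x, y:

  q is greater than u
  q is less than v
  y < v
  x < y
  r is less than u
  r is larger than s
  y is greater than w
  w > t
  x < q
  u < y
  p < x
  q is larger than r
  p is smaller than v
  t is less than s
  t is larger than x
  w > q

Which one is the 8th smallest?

w

Chaining the given pairs: p < x < t < s < r < u < q < w < y < v.
Counting 8 from the smallest end gives w.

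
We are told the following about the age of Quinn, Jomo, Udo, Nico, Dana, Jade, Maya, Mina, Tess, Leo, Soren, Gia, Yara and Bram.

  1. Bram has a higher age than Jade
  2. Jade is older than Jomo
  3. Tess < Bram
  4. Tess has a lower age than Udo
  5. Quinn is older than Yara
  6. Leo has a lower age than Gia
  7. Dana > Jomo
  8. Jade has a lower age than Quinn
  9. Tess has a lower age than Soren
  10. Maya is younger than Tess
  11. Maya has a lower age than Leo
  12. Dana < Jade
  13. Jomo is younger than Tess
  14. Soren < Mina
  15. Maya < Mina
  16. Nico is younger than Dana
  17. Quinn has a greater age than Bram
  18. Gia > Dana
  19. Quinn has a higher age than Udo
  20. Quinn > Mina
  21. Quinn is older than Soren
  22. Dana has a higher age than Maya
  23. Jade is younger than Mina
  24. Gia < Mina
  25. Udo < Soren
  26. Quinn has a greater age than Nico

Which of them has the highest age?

Chaining downward from Quinn: directly below it, Nico, Yara, Udo, Jade, Soren, Bram, Mina; then Maya, Jomo, Tess, Dana, Gia; then Leo.
That covers every other element, and nothing is given above Quinn, so Quinn is the highest age.

Quinn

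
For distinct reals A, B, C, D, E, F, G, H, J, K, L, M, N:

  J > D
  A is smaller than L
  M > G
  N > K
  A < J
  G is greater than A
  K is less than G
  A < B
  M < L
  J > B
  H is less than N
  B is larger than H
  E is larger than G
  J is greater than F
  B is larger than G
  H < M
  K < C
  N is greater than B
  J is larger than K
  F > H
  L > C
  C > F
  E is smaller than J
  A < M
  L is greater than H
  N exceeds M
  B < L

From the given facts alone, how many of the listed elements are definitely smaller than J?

8

The elements the relations force below J are D, A, K, H, F, G, E, B — no chain reaches any other.
That is 8.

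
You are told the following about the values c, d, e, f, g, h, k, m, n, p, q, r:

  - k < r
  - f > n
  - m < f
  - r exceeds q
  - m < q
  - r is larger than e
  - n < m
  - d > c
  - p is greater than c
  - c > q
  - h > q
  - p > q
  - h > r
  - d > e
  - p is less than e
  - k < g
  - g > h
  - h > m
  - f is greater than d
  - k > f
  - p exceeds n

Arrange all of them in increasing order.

The consecutive links are each given: n < m; m < q; q < c; c < p; p < e; e < d; d < f; f < k; k < r; r < h; h < g.

n < m < q < c < p < e < d < f < k < r < h < g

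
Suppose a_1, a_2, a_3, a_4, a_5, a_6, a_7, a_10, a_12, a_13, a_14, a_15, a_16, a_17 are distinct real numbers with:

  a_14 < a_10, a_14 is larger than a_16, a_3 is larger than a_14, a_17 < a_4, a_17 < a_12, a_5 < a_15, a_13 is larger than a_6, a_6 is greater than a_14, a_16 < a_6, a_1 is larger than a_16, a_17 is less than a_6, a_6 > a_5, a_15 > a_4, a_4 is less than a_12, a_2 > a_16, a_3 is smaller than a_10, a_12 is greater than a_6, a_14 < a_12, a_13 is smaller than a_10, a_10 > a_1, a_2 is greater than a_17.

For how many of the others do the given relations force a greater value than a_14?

The elements the relations force above a_14 are a_3, a_6, a_13, a_10, a_12 — no chain reaches any other.
That is 5.

5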